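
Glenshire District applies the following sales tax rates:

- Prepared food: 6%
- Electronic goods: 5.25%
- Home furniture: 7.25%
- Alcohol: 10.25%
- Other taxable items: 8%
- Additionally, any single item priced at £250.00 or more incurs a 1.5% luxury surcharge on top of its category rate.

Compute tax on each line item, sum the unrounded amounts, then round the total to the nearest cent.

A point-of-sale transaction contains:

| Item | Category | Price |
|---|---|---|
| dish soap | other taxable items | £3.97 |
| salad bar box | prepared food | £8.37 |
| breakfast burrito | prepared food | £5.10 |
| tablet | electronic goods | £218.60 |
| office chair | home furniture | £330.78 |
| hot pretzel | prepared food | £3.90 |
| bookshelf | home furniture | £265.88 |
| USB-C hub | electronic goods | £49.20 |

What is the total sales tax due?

£67.63

Dish soap £3.97: other taxable items → 8% → £0.3176
Salad bar box £8.37: prepared food → 6% → £0.5022
Breakfast burrito £5.10: prepared food → 6% → £0.306
Tablet £218.60: electronic goods → 5.25% → £11.4765
Office chair £330.78: home furniture → 7.25% + 1.5% surcharge = 8.75% → £28.94325
Hot pretzel £3.90: prepared food → 6% → £0.234
Bookshelf £265.88: home furniture → 7.25% + 1.5% surcharge = 8.75% → £23.2645
USB-C hub £49.20: electronic goods → 5.25% → £2.583
Unrounded tax sum = £67.62705 → £67.63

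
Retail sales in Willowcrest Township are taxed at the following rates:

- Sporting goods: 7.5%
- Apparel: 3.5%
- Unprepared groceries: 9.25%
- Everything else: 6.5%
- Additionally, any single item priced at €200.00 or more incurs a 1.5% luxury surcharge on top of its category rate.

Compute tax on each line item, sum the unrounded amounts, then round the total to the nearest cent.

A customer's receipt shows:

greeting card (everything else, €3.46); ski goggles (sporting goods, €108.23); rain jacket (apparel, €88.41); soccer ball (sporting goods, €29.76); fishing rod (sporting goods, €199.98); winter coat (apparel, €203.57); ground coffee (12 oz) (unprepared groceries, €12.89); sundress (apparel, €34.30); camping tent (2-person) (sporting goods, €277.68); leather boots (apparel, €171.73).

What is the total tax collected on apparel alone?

Rain jacket €88.41: apparel → 3.5% → €3.09435
Winter coat €203.57: apparel → 3.5% + 1.5% surcharge = 5% → €10.1785
Sundress €34.30: apparel → 3.5% → €1.2005
Leather boots €171.73: apparel → 3.5% → €6.01055
Tax on apparel: unrounded sum = €20.4839 → €20.48

€20.48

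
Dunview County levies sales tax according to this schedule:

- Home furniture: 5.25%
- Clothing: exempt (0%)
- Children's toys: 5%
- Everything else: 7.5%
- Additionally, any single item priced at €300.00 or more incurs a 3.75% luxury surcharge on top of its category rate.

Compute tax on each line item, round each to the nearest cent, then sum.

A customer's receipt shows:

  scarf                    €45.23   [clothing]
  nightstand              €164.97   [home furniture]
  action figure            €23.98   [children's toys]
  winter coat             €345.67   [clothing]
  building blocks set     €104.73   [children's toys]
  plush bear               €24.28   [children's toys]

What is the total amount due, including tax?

Scarf €45.23: clothing → 0% → €0.00
Nightstand €164.97: home furniture → 5.25% → €8.66
Action figure €23.98: children's toys → 5% → €1.20
Winter coat €345.67: clothing → 0% + 3.75% surcharge = 3.75% → €12.96
Building blocks set €104.73: children's toys → 5% → €5.24
Plush bear €24.28: children's toys → 5% → €1.21
Subtotal = €708.86; tax = €29.27; total due = €738.13

€738.13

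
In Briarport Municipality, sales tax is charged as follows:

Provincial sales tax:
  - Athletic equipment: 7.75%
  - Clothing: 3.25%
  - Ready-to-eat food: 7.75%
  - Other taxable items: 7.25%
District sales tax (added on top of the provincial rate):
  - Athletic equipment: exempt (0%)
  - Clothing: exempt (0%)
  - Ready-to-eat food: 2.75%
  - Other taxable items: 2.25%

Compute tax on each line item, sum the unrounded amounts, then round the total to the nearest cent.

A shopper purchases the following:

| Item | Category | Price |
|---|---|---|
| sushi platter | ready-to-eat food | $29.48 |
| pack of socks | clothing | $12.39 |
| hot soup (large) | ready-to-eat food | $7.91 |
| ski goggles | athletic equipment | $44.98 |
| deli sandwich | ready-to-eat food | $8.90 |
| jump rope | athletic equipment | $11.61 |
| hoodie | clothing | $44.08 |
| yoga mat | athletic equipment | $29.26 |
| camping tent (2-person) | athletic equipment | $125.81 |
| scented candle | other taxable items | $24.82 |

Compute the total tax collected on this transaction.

Sushi platter $29.48: ready-to-eat food → 7.75% + 2.75% district = 10.5% → $3.0954
Pack of socks $12.39: clothing → 3.25% + 0% district = 3.25% → $0.402675
Hot soup (large) $7.91: ready-to-eat food → 7.75% + 2.75% district = 10.5% → $0.83055
Ski goggles $44.98: athletic equipment → 7.75% + 0% district = 7.75% → $3.48595
Deli sandwich $8.90: ready-to-eat food → 7.75% + 2.75% district = 10.5% → $0.9345
Jump rope $11.61: athletic equipment → 7.75% + 0% district = 7.75% → $0.899775
Hoodie $44.08: clothing → 3.25% + 0% district = 3.25% → $1.4326
Yoga mat $29.26: athletic equipment → 7.75% + 0% district = 7.75% → $2.26765
Camping tent (2-person) $125.81: athletic equipment → 7.75% + 0% district = 7.75% → $9.750275
Scented candle $24.82: other taxable items → 7.25% + 2.25% district = 9.5% → $2.3579
Unrounded tax sum = $25.457275 → $25.46

$25.46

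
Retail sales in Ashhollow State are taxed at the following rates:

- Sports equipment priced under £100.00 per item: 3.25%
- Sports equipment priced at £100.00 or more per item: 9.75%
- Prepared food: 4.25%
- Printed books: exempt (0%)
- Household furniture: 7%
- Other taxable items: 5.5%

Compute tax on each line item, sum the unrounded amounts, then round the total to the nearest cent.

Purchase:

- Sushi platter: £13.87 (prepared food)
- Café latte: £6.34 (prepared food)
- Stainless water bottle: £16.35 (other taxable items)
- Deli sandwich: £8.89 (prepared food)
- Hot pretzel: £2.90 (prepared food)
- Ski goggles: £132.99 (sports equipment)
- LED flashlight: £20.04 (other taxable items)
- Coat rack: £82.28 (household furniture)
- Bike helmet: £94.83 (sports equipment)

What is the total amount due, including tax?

Sushi platter £13.87: prepared food → 4.25% → £0.589475
Café latte £6.34: prepared food → 4.25% → £0.26945
Stainless water bottle £16.35: other taxable items → 5.5% → £0.89925
Deli sandwich £8.89: prepared food → 4.25% → £0.377825
Hot pretzel £2.90: prepared food → 4.25% → £0.12325
Ski goggles £132.99: sports equipment, £100.00 or more → 9.75% → £12.966525
LED flashlight £20.04: other taxable items → 5.5% → £1.1022
Coat rack £82.28: household furniture → 7% → £5.7596
Bike helmet £94.83: sports equipment, under £100.00 → 3.25% → £3.081975
Subtotal = £378.49; unrounded tax = £25.16955 → £25.17; total due = £403.66

£403.66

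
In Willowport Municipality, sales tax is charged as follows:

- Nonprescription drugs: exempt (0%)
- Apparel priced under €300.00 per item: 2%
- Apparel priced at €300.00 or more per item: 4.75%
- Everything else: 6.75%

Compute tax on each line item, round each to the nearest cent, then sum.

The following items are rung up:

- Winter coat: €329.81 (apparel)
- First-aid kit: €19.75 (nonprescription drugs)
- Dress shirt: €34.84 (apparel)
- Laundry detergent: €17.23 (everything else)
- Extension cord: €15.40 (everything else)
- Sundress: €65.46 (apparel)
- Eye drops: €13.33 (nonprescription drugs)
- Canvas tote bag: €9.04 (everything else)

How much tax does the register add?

€20.49

Winter coat €329.81: apparel, €300.00 or more → 4.75% → €15.67
First-aid kit €19.75: nonprescription drugs → 0% → €0.00
Dress shirt €34.84: apparel, under €300.00 → 2% → €0.70
Laundry detergent €17.23: everything else → 6.75% → €1.16
Extension cord €15.40: everything else → 6.75% → €1.04
Sundress €65.46: apparel, under €300.00 → 2% → €1.31
Eye drops €13.33: nonprescription drugs → 0% → €0.00
Canvas tote bag €9.04: everything else → 6.75% → €0.61
Total tax = €15.67 + €0.70 + €1.16 + €1.04 + €1.31 + €0.61 = €20.49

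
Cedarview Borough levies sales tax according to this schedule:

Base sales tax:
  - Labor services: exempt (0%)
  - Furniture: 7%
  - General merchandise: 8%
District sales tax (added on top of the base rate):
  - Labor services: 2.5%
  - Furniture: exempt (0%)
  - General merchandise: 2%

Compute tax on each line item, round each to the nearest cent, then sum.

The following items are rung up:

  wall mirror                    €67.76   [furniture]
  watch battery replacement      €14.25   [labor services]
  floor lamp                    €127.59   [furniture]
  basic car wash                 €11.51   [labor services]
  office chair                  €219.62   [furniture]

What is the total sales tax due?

Wall mirror €67.76: furniture → 7% + 0% district = 7% → €4.74
Watch battery replacement €14.25: labor services → 0% + 2.5% district = 2.5% → €0.36
Floor lamp €127.59: furniture → 7% + 0% district = 7% → €8.93
Basic car wash €11.51: labor services → 0% + 2.5% district = 2.5% → €0.29
Office chair €219.62: furniture → 7% + 0% district = 7% → €15.37
Total tax = €4.74 + €0.36 + €8.93 + €0.29 + €15.37 = €29.69

€29.69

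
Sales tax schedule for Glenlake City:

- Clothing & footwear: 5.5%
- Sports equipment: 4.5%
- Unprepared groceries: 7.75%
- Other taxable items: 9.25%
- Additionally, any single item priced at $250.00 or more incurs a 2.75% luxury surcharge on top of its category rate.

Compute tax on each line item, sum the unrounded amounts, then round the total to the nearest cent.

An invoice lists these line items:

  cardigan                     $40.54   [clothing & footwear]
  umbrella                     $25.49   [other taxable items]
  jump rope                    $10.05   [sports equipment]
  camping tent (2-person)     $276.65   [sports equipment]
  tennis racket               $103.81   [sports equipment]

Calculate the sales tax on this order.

Cardigan $40.54: clothing & footwear → 5.5% → $2.2297
Umbrella $25.49: other taxable items → 9.25% → $2.357825
Jump rope $10.05: sports equipment → 4.5% → $0.45225
Camping tent (2-person) $276.65: sports equipment → 4.5% + 2.75% surcharge = 7.25% → $20.057125
Tennis racket $103.81: sports equipment → 4.5% → $4.67145
Unrounded tax sum = $29.76835 → $29.77

$29.77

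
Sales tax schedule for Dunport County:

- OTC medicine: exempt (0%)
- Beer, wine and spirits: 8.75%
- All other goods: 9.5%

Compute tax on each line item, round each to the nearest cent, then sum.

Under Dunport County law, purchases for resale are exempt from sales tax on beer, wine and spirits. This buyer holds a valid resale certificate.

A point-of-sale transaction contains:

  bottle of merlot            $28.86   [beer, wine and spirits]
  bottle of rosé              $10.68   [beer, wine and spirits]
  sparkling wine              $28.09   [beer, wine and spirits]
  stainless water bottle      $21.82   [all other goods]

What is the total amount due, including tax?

$91.52

Bottle of merlot $28.86: beer, wine and spirits, buyer-exempt → 0% → $0.00
Bottle of rosé $10.68: beer, wine and spirits, buyer-exempt → 0% → $0.00
Sparkling wine $28.09: beer, wine and spirits, buyer-exempt → 0% → $0.00
Stainless water bottle $21.82: all other goods → 9.5% → $2.07
Subtotal = $89.45; tax = $2.07; total due = $91.52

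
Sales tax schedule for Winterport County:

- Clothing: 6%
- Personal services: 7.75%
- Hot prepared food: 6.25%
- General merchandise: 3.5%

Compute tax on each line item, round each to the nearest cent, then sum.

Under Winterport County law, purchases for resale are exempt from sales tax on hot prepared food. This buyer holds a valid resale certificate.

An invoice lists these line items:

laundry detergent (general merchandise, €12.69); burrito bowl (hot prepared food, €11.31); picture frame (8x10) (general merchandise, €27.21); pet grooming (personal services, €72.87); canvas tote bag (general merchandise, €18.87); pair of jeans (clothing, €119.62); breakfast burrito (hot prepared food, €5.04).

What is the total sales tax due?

Laundry detergent €12.69: general merchandise → 3.5% → €0.44
Burrito bowl €11.31: hot prepared food, buyer-exempt → 0% → €0.00
Picture frame (8x10) €27.21: general merchandise → 3.5% → €0.95
Pet grooming €72.87: personal services → 7.75% → €5.65
Canvas tote bag €18.87: general merchandise → 3.5% → €0.66
Pair of jeans €119.62: clothing → 6% → €7.18
Breakfast burrito €5.04: hot prepared food, buyer-exempt → 0% → €0.00
Total tax = €0.44 + €0.95 + €5.65 + €0.66 + €7.18 = €14.88

€14.88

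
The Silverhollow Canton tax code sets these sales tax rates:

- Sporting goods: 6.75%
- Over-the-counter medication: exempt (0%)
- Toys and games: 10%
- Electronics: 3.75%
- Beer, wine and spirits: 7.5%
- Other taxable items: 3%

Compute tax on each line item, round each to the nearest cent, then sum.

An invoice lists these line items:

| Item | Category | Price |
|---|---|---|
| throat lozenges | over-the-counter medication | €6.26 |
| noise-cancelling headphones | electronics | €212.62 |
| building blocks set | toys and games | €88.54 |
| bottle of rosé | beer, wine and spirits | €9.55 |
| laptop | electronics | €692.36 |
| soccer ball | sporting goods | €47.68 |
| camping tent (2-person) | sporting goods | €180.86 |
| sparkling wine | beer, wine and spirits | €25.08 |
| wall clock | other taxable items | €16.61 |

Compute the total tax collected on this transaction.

Throat lozenges €6.26: over-the-counter medication → 0% → €0.00
Noise-cancelling headphones €212.62: electronics → 3.75% → €7.97
Building blocks set €88.54: toys and games → 10% → €8.85
Bottle of rosé €9.55: beer, wine and spirits → 7.5% → €0.72
Laptop €692.36: electronics → 3.75% → €25.96
Soccer ball €47.68: sporting goods → 6.75% → €3.22
Camping tent (2-person) €180.86: sporting goods → 6.75% → €12.21
Sparkling wine €25.08: beer, wine and spirits → 7.5% → €1.88
Wall clock €16.61: other taxable items → 3% → €0.50
Total tax = €7.97 + €8.85 + €0.72 + €25.96 + €3.22 + €12.21 + €1.88 + €0.50 = €61.31

€61.31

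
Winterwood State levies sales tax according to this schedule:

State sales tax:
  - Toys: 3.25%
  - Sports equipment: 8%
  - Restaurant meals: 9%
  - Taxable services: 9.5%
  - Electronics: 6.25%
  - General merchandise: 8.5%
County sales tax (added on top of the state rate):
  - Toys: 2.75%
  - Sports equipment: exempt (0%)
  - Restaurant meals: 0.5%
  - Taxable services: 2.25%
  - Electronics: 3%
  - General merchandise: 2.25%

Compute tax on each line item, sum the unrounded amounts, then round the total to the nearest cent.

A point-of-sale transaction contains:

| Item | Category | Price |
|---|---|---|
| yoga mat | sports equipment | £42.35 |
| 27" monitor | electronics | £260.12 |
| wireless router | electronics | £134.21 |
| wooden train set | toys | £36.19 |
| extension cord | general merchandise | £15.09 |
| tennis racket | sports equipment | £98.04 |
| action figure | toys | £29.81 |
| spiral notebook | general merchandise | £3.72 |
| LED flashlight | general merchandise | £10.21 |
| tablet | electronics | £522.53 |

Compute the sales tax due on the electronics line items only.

£84.81

27" monitor £260.12: electronics → 6.25% + 3% county = 9.25% → £24.0611
Wireless router £134.21: electronics → 6.25% + 3% county = 9.25% → £12.414425
Tablet £522.53: electronics → 6.25% + 3% county = 9.25% → £48.334025
Tax on electronics: unrounded sum = £84.80955 → £84.81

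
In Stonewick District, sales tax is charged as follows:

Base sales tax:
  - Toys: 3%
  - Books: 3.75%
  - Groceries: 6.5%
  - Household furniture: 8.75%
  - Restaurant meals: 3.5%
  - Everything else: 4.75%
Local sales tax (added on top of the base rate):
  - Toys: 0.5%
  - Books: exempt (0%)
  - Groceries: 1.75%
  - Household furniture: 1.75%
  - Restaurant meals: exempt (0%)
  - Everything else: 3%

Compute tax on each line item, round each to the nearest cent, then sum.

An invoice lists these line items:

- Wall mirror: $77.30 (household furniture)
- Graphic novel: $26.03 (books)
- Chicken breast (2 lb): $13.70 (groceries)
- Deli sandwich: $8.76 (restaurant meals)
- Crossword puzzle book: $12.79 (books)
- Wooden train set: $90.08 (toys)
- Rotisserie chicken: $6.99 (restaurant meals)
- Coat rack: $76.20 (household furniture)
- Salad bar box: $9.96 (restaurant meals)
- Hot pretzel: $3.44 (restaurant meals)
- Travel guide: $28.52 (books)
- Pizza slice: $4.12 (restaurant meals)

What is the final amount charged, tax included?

$381.98

Wall mirror $77.30: household furniture → 8.75% + 1.75% local = 10.5% → $8.12
Graphic novel $26.03: books → 3.75% + 0% local = 3.75% → $0.98
Chicken breast (2 lb) $13.70: groceries → 6.5% + 1.75% local = 8.25% → $1.13
Deli sandwich $8.76: restaurant meals → 3.5% + 0% local = 3.5% → $0.31
Crossword puzzle book $12.79: books → 3.75% + 0% local = 3.75% → $0.48
Wooden train set $90.08: toys → 3% + 0.5% local = 3.5% → $3.15
Rotisserie chicken $6.99: restaurant meals → 3.5% + 0% local = 3.5% → $0.24
Coat rack $76.20: household furniture → 8.75% + 1.75% local = 10.5% → $8.00
Salad bar box $9.96: restaurant meals → 3.5% + 0% local = 3.5% → $0.35
Hot pretzel $3.44: restaurant meals → 3.5% + 0% local = 3.5% → $0.12
Travel guide $28.52: books → 3.75% + 0% local = 3.75% → $1.07
Pizza slice $4.12: restaurant meals → 3.5% + 0% local = 3.5% → $0.14
Subtotal = $357.89; tax = $24.09; total due = $381.98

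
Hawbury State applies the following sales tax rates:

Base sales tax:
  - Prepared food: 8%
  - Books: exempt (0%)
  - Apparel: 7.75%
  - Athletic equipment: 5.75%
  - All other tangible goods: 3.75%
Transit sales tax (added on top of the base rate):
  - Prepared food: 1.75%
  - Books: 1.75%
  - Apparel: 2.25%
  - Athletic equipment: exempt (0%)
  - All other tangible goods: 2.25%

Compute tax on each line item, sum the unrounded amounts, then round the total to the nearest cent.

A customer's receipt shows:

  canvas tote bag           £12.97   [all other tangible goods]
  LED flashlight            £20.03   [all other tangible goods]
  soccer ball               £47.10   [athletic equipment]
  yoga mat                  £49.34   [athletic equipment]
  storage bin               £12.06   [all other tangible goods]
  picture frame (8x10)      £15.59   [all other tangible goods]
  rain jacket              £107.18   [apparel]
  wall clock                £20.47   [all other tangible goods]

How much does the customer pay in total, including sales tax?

Canvas tote bag £12.97: all other tangible goods → 3.75% + 2.25% transit = 6% → £0.7782
LED flashlight £20.03: all other tangible goods → 3.75% + 2.25% transit = 6% → £1.2018
Soccer ball £47.10: athletic equipment → 5.75% + 0% transit = 5.75% → £2.70825
Yoga mat £49.34: athletic equipment → 5.75% + 0% transit = 5.75% → £2.83705
Storage bin £12.06: all other tangible goods → 3.75% + 2.25% transit = 6% → £0.7236
Picture frame (8x10) £15.59: all other tangible goods → 3.75% + 2.25% transit = 6% → £0.9354
Rain jacket £107.18: apparel → 7.75% + 2.25% transit = 10% → £10.718
Wall clock £20.47: all other tangible goods → 3.75% + 2.25% transit = 6% → £1.2282
Subtotal = £284.74; unrounded tax = £21.1305 → £21.13; total due = £305.87

£305.87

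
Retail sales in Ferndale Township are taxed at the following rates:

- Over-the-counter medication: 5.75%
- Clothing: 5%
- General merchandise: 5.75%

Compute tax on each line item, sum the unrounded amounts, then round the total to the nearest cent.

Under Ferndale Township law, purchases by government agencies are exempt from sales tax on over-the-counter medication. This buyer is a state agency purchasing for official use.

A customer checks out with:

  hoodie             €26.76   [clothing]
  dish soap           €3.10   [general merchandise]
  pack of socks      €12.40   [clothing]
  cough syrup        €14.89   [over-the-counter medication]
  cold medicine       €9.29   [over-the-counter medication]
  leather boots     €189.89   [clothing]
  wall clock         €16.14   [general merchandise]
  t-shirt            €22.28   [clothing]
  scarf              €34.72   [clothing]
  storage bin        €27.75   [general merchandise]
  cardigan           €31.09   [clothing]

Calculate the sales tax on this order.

€18.56

Hoodie €26.76: clothing → 5% → €1.338
Dish soap €3.10: general merchandise → 5.75% → €0.17825
Pack of socks €12.40: clothing → 5% → €0.62
Cough syrup €14.89: over-the-counter medication, buyer-exempt → 0% → €0.00
Cold medicine €9.29: over-the-counter medication, buyer-exempt → 0% → €0.00
Leather boots €189.89: clothing → 5% → €9.4945
Wall clock €16.14: general merchandise → 5.75% → €0.92805
T-shirt €22.28: clothing → 5% → €1.114
Scarf €34.72: clothing → 5% → €1.736
Storage bin €27.75: general merchandise → 5.75% → €1.595625
Cardigan €31.09: clothing → 5% → €1.5545
Unrounded tax sum = €18.558925 → €18.56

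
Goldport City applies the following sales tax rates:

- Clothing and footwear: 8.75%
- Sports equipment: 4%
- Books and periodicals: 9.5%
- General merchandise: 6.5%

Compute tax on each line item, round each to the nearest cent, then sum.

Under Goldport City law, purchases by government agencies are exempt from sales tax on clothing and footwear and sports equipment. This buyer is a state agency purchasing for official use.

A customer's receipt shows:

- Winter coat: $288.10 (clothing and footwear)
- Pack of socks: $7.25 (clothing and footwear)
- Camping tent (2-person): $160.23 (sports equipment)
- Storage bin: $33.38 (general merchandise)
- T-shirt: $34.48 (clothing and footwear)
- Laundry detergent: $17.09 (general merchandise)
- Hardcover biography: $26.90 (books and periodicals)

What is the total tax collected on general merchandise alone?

$3.28

Storage bin $33.38: general merchandise → 6.5% → $2.17
Laundry detergent $17.09: general merchandise → 6.5% → $1.11
Tax on general merchandise = $2.17 + $1.11 = $3.28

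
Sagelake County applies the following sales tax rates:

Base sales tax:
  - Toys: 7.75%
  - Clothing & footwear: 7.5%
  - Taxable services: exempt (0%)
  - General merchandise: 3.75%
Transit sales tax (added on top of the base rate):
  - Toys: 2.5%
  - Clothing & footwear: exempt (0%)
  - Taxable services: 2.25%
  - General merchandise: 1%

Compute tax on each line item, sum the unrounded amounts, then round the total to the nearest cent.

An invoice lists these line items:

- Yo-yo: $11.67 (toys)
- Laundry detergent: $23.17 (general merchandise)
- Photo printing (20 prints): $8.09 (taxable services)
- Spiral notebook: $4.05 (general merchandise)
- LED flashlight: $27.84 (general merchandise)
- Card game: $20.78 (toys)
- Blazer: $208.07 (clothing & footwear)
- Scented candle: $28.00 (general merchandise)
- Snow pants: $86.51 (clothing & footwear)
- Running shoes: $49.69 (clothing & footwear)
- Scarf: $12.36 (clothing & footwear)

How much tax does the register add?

$34.20

Yo-yo $11.67: toys → 7.75% + 2.5% transit = 10.25% → $1.196175
Laundry detergent $23.17: general merchandise → 3.75% + 1% transit = 4.75% → $1.100575
Photo printing (20 prints) $8.09: taxable services → 0% + 2.25% transit = 2.25% → $0.182025
Spiral notebook $4.05: general merchandise → 3.75% + 1% transit = 4.75% → $0.192375
LED flashlight $27.84: general merchandise → 3.75% + 1% transit = 4.75% → $1.3224
Card game $20.78: toys → 7.75% + 2.5% transit = 10.25% → $2.12995
Blazer $208.07: clothing & footwear → 7.5% + 0% transit = 7.5% → $15.60525
Scented candle $28.00: general merchandise → 3.75% + 1% transit = 4.75% → $1.33
Snow pants $86.51: clothing & footwear → 7.5% + 0% transit = 7.5% → $6.48825
Running shoes $49.69: clothing & footwear → 7.5% + 0% transit = 7.5% → $3.72675
Scarf $12.36: clothing & footwear → 7.5% + 0% transit = 7.5% → $0.927
Unrounded tax sum = $34.20075 → $34.20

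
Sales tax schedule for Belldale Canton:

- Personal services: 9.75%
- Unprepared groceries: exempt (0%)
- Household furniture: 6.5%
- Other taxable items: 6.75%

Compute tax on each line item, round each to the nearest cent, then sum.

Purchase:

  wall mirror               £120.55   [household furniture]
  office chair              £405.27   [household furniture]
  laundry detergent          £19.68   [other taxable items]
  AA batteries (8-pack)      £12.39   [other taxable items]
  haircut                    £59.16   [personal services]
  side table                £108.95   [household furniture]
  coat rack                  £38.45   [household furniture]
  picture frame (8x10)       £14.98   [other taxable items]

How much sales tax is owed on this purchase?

£52.71

Wall mirror £120.55: household furniture → 6.5% → £7.84
Office chair £405.27: household furniture → 6.5% → £26.34
Laundry detergent £19.68: other taxable items → 6.75% → £1.33
AA batteries (8-pack) £12.39: other taxable items → 6.75% → £0.84
Haircut £59.16: personal services → 9.75% → £5.77
Side table £108.95: household furniture → 6.5% → £7.08
Coat rack £38.45: household furniture → 6.5% → £2.50
Picture frame (8x10) £14.98: other taxable items → 6.75% → £1.01
Total tax = £7.84 + £26.34 + £1.33 + £0.84 + £5.77 + £7.08 + £2.50 + £1.01 = £52.71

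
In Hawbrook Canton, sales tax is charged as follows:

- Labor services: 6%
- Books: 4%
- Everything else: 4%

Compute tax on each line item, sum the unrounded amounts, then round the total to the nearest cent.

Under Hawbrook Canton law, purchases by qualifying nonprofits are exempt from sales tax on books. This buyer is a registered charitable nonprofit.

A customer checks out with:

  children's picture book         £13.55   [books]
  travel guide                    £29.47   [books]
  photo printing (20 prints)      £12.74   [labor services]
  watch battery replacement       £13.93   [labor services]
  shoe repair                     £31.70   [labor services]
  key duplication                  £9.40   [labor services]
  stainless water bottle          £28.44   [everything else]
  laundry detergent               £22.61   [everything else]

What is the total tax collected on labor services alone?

£4.07

Photo printing (20 prints) £12.74: labor services → 6% → £0.7644
Watch battery replacement £13.93: labor services → 6% → £0.8358
Shoe repair £31.70: labor services → 6% → £1.902
Key duplication £9.40: labor services → 6% → £0.564
Tax on labor services: unrounded sum = £4.0662 → £4.07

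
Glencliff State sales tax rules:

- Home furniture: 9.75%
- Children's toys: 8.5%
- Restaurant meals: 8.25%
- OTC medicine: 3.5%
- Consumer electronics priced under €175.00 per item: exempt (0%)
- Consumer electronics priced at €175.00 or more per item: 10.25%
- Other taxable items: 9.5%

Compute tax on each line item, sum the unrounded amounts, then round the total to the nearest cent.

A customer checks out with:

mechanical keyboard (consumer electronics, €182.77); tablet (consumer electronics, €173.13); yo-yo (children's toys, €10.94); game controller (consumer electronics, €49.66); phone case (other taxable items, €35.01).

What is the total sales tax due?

Mechanical keyboard €182.77: consumer electronics, €175.00 or more → 10.25% → €18.733925
Tablet €173.13: consumer electronics, under €175.00 → 0% → €0.00
Yo-yo €10.94: children's toys → 8.5% → €0.9299
Game controller €49.66: consumer electronics, under €175.00 → 0% → €0.00
Phone case €35.01: other taxable items → 9.5% → €3.32595
Unrounded tax sum = €22.989775 → €22.99

€22.99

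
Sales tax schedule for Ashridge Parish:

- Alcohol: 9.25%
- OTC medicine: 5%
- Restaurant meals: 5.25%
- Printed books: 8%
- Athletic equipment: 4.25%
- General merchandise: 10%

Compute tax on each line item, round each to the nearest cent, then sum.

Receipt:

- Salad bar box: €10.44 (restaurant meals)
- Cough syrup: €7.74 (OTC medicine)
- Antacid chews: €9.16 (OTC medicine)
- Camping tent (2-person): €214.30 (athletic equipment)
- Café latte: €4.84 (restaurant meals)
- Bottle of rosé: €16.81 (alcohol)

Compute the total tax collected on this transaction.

Salad bar box €10.44: restaurant meals → 5.25% → €0.55
Cough syrup €7.74: OTC medicine → 5% → €0.39
Antacid chews €9.16: OTC medicine → 5% → €0.46
Camping tent (2-person) €214.30: athletic equipment → 4.25% → €9.11
Café latte €4.84: restaurant meals → 5.25% → €0.25
Bottle of rosé €16.81: alcohol → 9.25% → €1.55
Total tax = €0.55 + €0.39 + €0.46 + €9.11 + €0.25 + €1.55 = €12.31

€12.31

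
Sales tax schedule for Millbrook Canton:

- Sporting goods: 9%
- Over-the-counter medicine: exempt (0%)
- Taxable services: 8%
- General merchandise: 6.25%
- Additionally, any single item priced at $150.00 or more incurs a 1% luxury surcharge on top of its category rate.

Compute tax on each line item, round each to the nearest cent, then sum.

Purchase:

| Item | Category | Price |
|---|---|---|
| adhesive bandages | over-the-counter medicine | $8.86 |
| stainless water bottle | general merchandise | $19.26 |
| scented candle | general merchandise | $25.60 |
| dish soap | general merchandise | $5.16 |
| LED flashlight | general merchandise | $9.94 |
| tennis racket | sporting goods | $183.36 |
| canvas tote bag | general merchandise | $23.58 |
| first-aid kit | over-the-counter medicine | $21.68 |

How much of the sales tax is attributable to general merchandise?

Stainless water bottle $19.26: general merchandise → 6.25% → $1.20
Scented candle $25.60: general merchandise → 6.25% → $1.60
Dish soap $5.16: general merchandise → 6.25% → $0.32
LED flashlight $9.94: general merchandise → 6.25% → $0.62
Canvas tote bag $23.58: general merchandise → 6.25% → $1.47
Tax on general merchandise = $1.20 + $1.60 + $0.32 + $0.62 + $1.47 = $5.21

$5.21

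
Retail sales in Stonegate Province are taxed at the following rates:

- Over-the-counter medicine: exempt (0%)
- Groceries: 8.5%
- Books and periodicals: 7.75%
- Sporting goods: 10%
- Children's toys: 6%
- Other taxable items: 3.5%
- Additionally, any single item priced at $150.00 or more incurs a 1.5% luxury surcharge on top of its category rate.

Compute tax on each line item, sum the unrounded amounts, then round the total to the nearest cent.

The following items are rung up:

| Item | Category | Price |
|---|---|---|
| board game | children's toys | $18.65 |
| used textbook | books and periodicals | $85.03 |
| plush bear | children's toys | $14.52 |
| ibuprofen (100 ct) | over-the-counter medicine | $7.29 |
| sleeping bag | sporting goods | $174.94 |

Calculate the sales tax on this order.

$28.70

Board game $18.65: children's toys → 6% → $1.119
Used textbook $85.03: books and periodicals → 7.75% → $6.589825
Plush bear $14.52: children's toys → 6% → $0.8712
Ibuprofen (100 ct) $7.29: over-the-counter medicine → 0% → $0.00
Sleeping bag $174.94: sporting goods → 10% + 1.5% surcharge = 11.5% → $20.1181
Unrounded tax sum = $28.698125 → $28.70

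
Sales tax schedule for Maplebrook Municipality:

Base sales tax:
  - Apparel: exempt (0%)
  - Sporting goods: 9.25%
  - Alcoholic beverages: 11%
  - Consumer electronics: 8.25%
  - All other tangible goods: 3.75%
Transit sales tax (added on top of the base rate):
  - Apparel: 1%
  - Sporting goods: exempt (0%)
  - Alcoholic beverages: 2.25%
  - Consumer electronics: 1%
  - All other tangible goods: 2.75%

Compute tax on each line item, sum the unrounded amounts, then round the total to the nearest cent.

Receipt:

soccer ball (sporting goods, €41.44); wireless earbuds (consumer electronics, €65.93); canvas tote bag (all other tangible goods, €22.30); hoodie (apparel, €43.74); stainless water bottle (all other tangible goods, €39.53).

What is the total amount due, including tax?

€227.33

Soccer ball €41.44: sporting goods → 9.25% + 0% transit = 9.25% → €3.8332
Wireless earbuds €65.93: consumer electronics → 8.25% + 1% transit = 9.25% → €6.098525
Canvas tote bag €22.30: all other tangible goods → 3.75% + 2.75% transit = 6.5% → €1.4495
Hoodie €43.74: apparel → 0% + 1% transit = 1% → €0.4374
Stainless water bottle €39.53: all other tangible goods → 3.75% + 2.75% transit = 6.5% → €2.56945
Subtotal = €212.94; unrounded tax = €14.388075 → €14.39; total due = €227.33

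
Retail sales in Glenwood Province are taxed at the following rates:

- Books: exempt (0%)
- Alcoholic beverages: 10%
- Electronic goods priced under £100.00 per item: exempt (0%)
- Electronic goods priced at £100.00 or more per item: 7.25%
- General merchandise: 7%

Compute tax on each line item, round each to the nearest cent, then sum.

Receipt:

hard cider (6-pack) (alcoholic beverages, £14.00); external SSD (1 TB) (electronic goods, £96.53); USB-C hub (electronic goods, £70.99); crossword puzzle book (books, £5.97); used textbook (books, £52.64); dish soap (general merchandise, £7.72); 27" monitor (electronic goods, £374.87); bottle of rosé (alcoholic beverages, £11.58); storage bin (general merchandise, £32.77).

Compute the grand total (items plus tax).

Hard cider (6-pack) £14.00: alcoholic beverages → 10% → £1.40
External SSD (1 TB) £96.53: electronic goods, under £100.00 → 0% → £0.00
USB-C hub £70.99: electronic goods, under £100.00 → 0% → £0.00
Crossword puzzle book £5.97: books → 0% → £0.00
Used textbook £52.64: books → 0% → £0.00
Dish soap £7.72: general merchandise → 7% → £0.54
27" monitor £374.87: electronic goods, £100.00 or more → 7.25% → £27.18
Bottle of rosé £11.58: alcoholic beverages → 10% → £1.16
Storage bin £32.77: general merchandise → 7% → £2.29
Subtotal = £667.07; tax = £32.57; total due = £699.64

£699.64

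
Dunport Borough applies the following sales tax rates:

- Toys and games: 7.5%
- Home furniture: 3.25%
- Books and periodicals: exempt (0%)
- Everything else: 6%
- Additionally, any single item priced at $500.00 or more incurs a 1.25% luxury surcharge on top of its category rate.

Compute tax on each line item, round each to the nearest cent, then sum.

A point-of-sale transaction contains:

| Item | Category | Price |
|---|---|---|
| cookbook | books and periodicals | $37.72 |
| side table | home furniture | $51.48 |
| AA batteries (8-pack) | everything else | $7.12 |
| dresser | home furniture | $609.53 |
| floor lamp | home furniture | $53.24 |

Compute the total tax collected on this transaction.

$31.26

Cookbook $37.72: books and periodicals → 0% → $0.00
Side table $51.48: home furniture → 3.25% → $1.67
AA batteries (8-pack) $7.12: everything else → 6% → $0.43
Dresser $609.53: home furniture → 3.25% + 1.25% surcharge = 4.5% → $27.43
Floor lamp $53.24: home furniture → 3.25% → $1.73
Total tax = $1.67 + $0.43 + $27.43 + $1.73 = $31.26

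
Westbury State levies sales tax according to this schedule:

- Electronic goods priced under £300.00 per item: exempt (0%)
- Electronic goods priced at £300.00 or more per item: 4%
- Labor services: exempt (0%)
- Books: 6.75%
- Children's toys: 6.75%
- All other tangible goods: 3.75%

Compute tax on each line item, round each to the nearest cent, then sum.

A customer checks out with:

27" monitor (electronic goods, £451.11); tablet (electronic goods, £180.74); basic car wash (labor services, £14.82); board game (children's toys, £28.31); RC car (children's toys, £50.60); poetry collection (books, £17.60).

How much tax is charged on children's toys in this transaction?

£5.33

Board game £28.31: children's toys → 6.75% → £1.91
RC car £50.60: children's toys → 6.75% → £3.42
Tax on children's toys = £1.91 + £3.42 = £5.33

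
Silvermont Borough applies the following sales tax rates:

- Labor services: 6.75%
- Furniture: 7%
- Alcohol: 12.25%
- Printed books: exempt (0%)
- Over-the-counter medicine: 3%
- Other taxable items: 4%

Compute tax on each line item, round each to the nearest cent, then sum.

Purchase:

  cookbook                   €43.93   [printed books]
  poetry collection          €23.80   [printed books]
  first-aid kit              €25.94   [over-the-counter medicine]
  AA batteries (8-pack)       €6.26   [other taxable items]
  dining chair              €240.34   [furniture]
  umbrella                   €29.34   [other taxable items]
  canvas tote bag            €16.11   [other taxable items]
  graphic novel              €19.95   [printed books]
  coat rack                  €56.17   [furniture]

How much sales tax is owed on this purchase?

€23.59

Cookbook €43.93: printed books → 0% → €0.00
Poetry collection €23.80: printed books → 0% → €0.00
First-aid kit €25.94: over-the-counter medicine → 3% → €0.78
AA batteries (8-pack) €6.26: other taxable items → 4% → €0.25
Dining chair €240.34: furniture → 7% → €16.82
Umbrella €29.34: other taxable items → 4% → €1.17
Canvas tote bag €16.11: other taxable items → 4% → €0.64
Graphic novel €19.95: printed books → 0% → €0.00
Coat rack €56.17: furniture → 7% → €3.93
Total tax = €0.78 + €0.25 + €16.82 + €1.17 + €0.64 + €3.93 = €23.59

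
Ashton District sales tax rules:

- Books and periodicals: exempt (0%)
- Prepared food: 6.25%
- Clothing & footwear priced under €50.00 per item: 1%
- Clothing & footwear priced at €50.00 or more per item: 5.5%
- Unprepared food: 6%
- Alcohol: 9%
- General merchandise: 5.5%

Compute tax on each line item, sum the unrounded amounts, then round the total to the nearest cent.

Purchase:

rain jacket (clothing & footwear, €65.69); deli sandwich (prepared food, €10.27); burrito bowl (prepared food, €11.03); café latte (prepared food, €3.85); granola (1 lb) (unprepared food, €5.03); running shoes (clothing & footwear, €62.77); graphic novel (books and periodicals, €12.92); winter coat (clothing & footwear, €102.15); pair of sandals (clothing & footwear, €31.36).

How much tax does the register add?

Rain jacket €65.69: clothing & footwear, €50.00 or more → 5.5% → €3.61295
Deli sandwich €10.27: prepared food → 6.25% → €0.641875
Burrito bowl €11.03: prepared food → 6.25% → €0.689375
Café latte €3.85: prepared food → 6.25% → €0.240625
Granola (1 lb) €5.03: unprepared food → 6% → €0.3018
Running shoes €62.77: clothing & footwear, €50.00 or more → 5.5% → €3.45235
Graphic novel €12.92: books and periodicals → 0% → €0.00
Winter coat €102.15: clothing & footwear, €50.00 or more → 5.5% → €5.61825
Pair of sandals €31.36: clothing & footwear, under €50.00 → 1% → €0.3136
Unrounded tax sum = €14.870825 → €14.87

€14.87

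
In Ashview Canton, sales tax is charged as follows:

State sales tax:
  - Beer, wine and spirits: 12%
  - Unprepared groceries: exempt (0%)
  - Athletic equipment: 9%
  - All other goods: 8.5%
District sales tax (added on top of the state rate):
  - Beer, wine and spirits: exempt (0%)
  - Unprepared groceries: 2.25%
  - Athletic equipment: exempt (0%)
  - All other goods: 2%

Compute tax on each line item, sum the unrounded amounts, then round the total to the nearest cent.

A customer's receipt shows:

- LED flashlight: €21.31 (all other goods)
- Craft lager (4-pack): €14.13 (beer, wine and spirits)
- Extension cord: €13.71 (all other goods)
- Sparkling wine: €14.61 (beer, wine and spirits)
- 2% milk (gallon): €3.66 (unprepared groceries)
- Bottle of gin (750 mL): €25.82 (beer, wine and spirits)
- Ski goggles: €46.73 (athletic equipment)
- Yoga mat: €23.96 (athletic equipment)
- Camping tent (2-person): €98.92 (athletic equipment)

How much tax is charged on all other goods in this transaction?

LED flashlight €21.31: all other goods → 8.5% + 2% district = 10.5% → €2.23755
Extension cord €13.71: all other goods → 8.5% + 2% district = 10.5% → €1.43955
Tax on all other goods: unrounded sum = €3.6771 → €3.68

€3.68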